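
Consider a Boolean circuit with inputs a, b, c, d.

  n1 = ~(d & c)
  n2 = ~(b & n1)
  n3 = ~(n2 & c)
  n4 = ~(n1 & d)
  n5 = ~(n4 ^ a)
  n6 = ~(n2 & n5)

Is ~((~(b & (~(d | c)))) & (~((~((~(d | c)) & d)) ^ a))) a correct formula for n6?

n1 = ~(d & c)
n2 = ~(b & n1) = ~(b & (~(d & c)))
n4 = ~(n1 & d) = ~((~(d & c)) & d)
n5 = ~(n4 ^ a) = ~((~((~(d & c)) & d)) ^ a)
n6 = ~(n2 & n5) = ~((~(b & (~(d & c)))) & (~((~((~(d & c)) & d)) ^ a)))
At a=0, b=0, c=0, d=1: circuit gives 0, formula gives 1.

No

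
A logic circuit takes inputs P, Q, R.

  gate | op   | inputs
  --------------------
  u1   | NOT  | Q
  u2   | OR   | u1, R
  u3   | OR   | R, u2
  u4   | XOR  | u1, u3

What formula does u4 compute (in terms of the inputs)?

u1 = NOT Q
u2 = u1 OR R = NOT Q OR R
u3 = R OR u2 = R OR (NOT Q OR R)
u4 = u1 XOR u3 = NOT Q XOR (R OR (NOT Q OR R))

NOT Q XOR (R OR (NOT Q OR R))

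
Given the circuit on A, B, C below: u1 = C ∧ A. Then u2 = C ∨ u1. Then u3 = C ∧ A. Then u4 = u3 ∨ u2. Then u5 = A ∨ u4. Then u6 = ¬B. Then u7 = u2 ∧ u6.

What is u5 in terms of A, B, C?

u1 = C ∧ A
u2 = C ∨ u1 = C ∨ (C ∧ A)
u3 = C ∧ A
u4 = u3 ∨ u2 = (C ∧ A) ∨ (C ∨ (C ∧ A))
u5 = A ∨ u4 = A ∨ ((C ∧ A) ∨ (C ∨ (C ∧ A)))

A ∨ ((C ∧ A) ∨ (C ∨ (C ∧ A)))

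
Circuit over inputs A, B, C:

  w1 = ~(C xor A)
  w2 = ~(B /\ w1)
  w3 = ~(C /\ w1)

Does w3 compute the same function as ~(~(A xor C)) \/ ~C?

Yes

w1 = ~(C xor A)
w3 = ~(C /\ w1) = ~(C /\ (~(C xor A)))
At A=1, B=0, C=1: circuit gives 0, formula gives 0.
At A=0, B=0, C=0: circuit gives 1, formula gives 1.
Agrees on all 8 inputs.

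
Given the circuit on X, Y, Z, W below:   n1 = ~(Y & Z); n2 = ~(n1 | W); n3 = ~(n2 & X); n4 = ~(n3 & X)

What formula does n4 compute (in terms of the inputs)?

~((~((~((~(Y & Z)) | W)) & X)) & X)

n1 = ~(Y & Z)
n2 = ~(n1 | W) = ~((~(Y & Z)) | W)
n3 = ~(n2 & X) = ~((~((~(Y & Z)) | W)) & X)
n4 = ~(n3 & X) = ~((~((~((~(Y & Z)) | W)) & X)) & X)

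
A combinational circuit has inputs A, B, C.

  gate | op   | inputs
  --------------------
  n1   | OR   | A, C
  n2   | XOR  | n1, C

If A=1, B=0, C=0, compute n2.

n1 = 1 OR 0 = 1
n2 = 1 XOR 0 = 1

1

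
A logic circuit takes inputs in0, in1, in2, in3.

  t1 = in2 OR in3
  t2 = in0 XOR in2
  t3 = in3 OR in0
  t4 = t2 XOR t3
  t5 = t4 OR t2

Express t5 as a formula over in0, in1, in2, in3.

((in0 XOR in2) XOR (in3 OR in0)) OR (in0 XOR in2)

t2 = in0 XOR in2
t3 = in3 OR in0
t4 = t2 XOR t3 = (in0 XOR in2) XOR (in3 OR in0)
t5 = t4 OR t2 = ((in0 XOR in2) XOR (in3 OR in0)) OR (in0 XOR in2)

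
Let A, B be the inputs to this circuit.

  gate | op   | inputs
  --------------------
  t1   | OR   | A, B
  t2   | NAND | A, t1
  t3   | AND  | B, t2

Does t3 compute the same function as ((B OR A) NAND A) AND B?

t1 = A OR B
t2 = A NAND t1 = A NAND (A OR B)
t3 = B AND t2 = B AND (A NAND (A OR B))
At A=0, B=0: circuit gives 0, formula gives 0.
At A=0, B=1: circuit gives 1, formula gives 1.
Agrees on all 4 inputs.

Yes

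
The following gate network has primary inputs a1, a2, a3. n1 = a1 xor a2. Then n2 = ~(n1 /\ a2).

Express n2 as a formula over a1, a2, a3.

n1 = a1 xor a2
n2 = ~(n1 /\ a2) = ~((a1 xor a2) /\ a2)

~((a1 xor a2) /\ a2)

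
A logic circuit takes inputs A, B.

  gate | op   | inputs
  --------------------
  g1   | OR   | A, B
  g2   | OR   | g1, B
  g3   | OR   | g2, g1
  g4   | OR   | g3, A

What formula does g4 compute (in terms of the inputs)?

(((A OR B) OR B) OR (A OR B)) OR A

g1 = A OR B
g2 = g1 OR B = (A OR B) OR B
g3 = g2 OR g1 = ((A OR B) OR B) OR (A OR B)
g4 = g3 OR A = (((A OR B) OR B) OR (A OR B)) OR A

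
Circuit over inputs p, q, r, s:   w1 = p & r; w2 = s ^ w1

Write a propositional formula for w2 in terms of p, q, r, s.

s ^ (p & r)

w1 = p & r
w2 = s ^ w1 = s ^ (p & r)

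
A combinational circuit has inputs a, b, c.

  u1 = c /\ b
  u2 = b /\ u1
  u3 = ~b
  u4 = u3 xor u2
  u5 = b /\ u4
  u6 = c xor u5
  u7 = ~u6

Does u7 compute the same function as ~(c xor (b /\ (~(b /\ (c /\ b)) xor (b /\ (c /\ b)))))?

u1 = c /\ b
u2 = b /\ u1 = b /\ (c /\ b)
u3 = ~b
u4 = u3 xor u2 = ~b xor (b /\ (c /\ b))
u5 = b /\ u4 = b /\ (~b xor (b /\ (c /\ b)))
u6 = c xor u5 = c xor (b /\ (~b xor (b /\ (c /\ b))))
u7 = ~u6 = ~(c xor (b /\ (~b xor (b /\ (c /\ b)))))
At a=0, b=1, c=0: circuit gives 1, formula gives 0.

No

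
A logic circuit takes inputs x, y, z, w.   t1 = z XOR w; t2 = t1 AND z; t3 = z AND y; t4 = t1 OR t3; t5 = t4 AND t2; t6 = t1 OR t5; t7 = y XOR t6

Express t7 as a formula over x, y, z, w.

y XOR ((z XOR w) OR (((z XOR w) OR (z AND y)) AND ((z XOR w) AND z)))

t1 = z XOR w
t2 = t1 AND z = (z XOR w) AND z
t3 = z AND y
t4 = t1 OR t3 = (z XOR w) OR (z AND y)
t5 = t4 AND t2 = ((z XOR w) OR (z AND y)) AND ((z XOR w) AND z)
t6 = t1 OR t5 = (z XOR w) OR (((z XOR w) OR (z AND y)) AND ((z XOR w) AND z))
t7 = y XOR t6 = y XOR ((z XOR w) OR (((z XOR w) OR (z AND y)) AND ((z XOR w) AND z)))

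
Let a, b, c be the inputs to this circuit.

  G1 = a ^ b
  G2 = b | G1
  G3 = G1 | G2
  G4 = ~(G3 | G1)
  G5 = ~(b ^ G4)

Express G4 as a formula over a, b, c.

~(((a ^ b) | (b | (a ^ b))) | (a ^ b))

G1 = a ^ b
G2 = b | G1 = b | (a ^ b)
G3 = G1 | G2 = (a ^ b) | (b | (a ^ b))
G4 = ~(G3 | G1) = ~(((a ^ b) | (b | (a ^ b))) | (a ^ b))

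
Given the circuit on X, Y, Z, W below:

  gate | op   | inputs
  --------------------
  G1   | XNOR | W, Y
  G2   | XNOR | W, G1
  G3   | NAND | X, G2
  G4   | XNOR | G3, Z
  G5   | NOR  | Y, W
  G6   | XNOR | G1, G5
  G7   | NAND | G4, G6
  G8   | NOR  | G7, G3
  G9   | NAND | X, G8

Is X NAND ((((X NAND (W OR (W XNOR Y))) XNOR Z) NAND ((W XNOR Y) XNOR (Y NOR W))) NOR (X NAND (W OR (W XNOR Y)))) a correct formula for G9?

G1 = W XNOR Y
G2 = W XNOR G1 = W XNOR (W XNOR Y)
G3 = X NAND G2 = X NAND (W XNOR (W XNOR Y))
G4 = G3 XNOR Z = (X NAND (W XNOR (W XNOR Y))) XNOR Z
G5 = Y NOR W
G6 = G1 XNOR G5 = (W XNOR Y) XNOR (Y NOR W)
G7 = G4 NAND G6 = ((X NAND (W XNOR (W XNOR Y))) XNOR Z) NAND ((W XNOR Y) XNOR (Y NOR W))
G8 = G7 NOR G3 = (((X NAND (W XNOR (W XNOR Y))) XNOR Z) NAND ((W XNOR Y) XNOR (Y NOR W))) NOR (X NAND (W XNOR (W XNOR Y)))
G9 = X NAND G8 = X NAND ((((X NAND (W XNOR (W XNOR Y))) XNOR Z) NAND ((W XNOR Y) XNOR (Y NOR W))) NOR (X NAND (W XNOR (W XNOR Y))))
At X=1, Y=0, Z=0, W=0: circuit gives 1, formula gives 0.

No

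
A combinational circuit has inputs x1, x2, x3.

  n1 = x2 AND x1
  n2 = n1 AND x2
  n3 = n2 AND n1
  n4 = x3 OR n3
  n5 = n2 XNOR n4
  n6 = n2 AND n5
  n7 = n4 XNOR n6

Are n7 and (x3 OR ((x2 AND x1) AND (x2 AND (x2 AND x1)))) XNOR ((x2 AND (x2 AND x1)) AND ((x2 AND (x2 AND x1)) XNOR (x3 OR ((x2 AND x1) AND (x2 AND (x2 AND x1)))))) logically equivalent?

Yes

n1 = x2 AND x1
n2 = n1 AND x2 = (x2 AND x1) AND x2
n3 = n2 AND n1 = ((x2 AND x1) AND x2) AND (x2 AND x1)
n4 = x3 OR n3 = x3 OR (((x2 AND x1) AND x2) AND (x2 AND x1))
n5 = n2 XNOR n4 = ((x2 AND x1) AND x2) XNOR (x3 OR (((x2 AND x1) AND x2) AND (x2 AND x1)))
n6 = n2 AND n5 = ((x2 AND x1) AND x2) AND (((x2 AND x1) AND x2) XNOR (x3 OR (((x2 AND x1) AND x2) AND (x2 AND x1))))
n7 = n4 XNOR n6 = (x3 OR (((x2 AND x1) AND x2) AND (x2 AND x1))) XNOR (((x2 AND x1) AND x2) AND (((x2 AND x1) AND x2) XNOR (x3 OR (((x2 AND x1) AND x2) AND (x2 AND x1)))))
At x1=0, x2=0, x3=1: circuit gives 0, formula gives 0.
At x1=0, x2=0, x3=0: circuit gives 1, formula gives 1.
Agrees on all 8 inputs.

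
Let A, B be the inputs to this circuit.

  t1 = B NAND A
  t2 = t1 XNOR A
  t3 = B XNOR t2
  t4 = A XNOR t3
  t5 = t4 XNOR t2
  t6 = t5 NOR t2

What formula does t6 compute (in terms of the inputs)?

t1 = B NAND A
t2 = t1 XNOR A = (B NAND A) XNOR A
t3 = B XNOR t2 = B XNOR ((B NAND A) XNOR A)
t4 = A XNOR t3 = A XNOR (B XNOR ((B NAND A) XNOR A))
t5 = t4 XNOR t2 = (A XNOR (B XNOR ((B NAND A) XNOR A))) XNOR ((B NAND A) XNOR A)
t6 = t5 NOR t2 = ((A XNOR (B XNOR ((B NAND A) XNOR A))) XNOR ((B NAND A) XNOR A)) NOR ((B NAND A) XNOR A)

((A XNOR (B XNOR ((B NAND A) XNOR A))) XNOR ((B NAND A) XNOR A)) NOR ((B NAND A) XNOR A)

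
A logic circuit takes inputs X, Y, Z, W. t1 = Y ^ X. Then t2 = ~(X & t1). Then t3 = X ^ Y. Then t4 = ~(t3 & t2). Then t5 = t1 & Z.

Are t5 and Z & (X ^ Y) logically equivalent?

Yes

t1 = Y ^ X
t5 = t1 & Z = (Y ^ X) & Z
At X=0, Y=0, Z=0, W=0: circuit gives 0, formula gives 0.
At X=0, Y=1, Z=1, W=0: circuit gives 1, formula gives 1.
Agrees on all 16 inputs.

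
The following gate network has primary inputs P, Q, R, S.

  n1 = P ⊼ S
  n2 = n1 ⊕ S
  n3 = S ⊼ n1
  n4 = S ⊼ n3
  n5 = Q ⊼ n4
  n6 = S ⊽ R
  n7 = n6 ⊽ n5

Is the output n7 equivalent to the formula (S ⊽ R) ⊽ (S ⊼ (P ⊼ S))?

n1 = P ⊼ S
n3 = S ⊼ n1 = S ⊼ (P ⊼ S)
n4 = S ⊼ n3 = S ⊼ (S ⊼ (P ⊼ S))
n5 = Q ⊼ n4 = Q ⊼ (S ⊼ (S ⊼ (P ⊼ S)))
n6 = S ⊽ R
n7 = n6 ⊽ n5 = (S ⊽ R) ⊽ (Q ⊼ (S ⊼ (S ⊼ (P ⊼ S))))
At P=0, Q=0, R=0, S=1: circuit gives 0, formula gives 1.

No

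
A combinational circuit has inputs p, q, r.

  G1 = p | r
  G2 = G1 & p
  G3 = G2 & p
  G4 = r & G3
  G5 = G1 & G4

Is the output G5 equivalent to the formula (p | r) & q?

No

G1 = p | r
G2 = G1 & p = (p | r) & p
G3 = G2 & p = ((p | r) & p) & p
G4 = r & G3 = r & (((p | r) & p) & p)
G5 = G1 & G4 = (p | r) & (r & (((p | r) & p) & p))
At p=0, q=1, r=1: circuit gives 0, formula gives 1.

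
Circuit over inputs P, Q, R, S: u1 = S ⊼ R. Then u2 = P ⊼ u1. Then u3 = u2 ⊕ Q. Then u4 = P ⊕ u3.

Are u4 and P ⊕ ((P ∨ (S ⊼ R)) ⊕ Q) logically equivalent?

No

u1 = S ⊼ R
u2 = P ⊼ u1 = P ⊼ (S ⊼ R)
u3 = u2 ⊕ Q = (P ⊼ (S ⊼ R)) ⊕ Q
u4 = P ⊕ u3 = P ⊕ ((P ⊼ (S ⊼ R)) ⊕ Q)
At P=0, Q=0, R=1, S=1: circuit gives 1, formula gives 0.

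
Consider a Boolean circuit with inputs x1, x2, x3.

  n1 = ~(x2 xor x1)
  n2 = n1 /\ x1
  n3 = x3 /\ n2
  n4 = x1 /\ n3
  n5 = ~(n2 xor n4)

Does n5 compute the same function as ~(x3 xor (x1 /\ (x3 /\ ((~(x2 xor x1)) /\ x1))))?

No

n1 = ~(x2 xor x1)
n2 = n1 /\ x1 = (~(x2 xor x1)) /\ x1
n3 = x3 /\ n2 = x3 /\ ((~(x2 xor x1)) /\ x1)
n4 = x1 /\ n3 = x1 /\ (x3 /\ ((~(x2 xor x1)) /\ x1))
n5 = ~(n2 xor n4) = ~(((~(x2 xor x1)) /\ x1) xor (x1 /\ (x3 /\ ((~(x2 xor x1)) /\ x1))))
At x1=0, x2=0, x3=1: circuit gives 1, formula gives 0.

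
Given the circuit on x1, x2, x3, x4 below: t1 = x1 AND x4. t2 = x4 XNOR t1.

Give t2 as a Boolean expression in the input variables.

t1 = x1 AND x4
t2 = x4 XNOR t1 = x4 XNOR (x1 AND x4)

x4 XNOR (x1 AND x4)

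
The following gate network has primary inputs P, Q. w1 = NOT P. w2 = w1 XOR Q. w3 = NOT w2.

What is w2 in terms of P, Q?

NOT P XOR Q

w1 = NOT P
w2 = w1 XOR Q = NOT P XOR Q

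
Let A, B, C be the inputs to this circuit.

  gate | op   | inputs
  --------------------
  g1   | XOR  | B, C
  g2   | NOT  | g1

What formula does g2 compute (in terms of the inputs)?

g1 = B XOR C
g2 = NOT g1 = NOT (B XOR C)

NOT (B XOR C)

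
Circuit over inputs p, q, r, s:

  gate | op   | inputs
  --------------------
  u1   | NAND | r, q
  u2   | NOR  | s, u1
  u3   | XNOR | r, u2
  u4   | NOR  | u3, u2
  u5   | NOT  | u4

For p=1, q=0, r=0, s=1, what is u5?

u1 = 0 NAND 0 = 1
u2 = 1 NOR 1 = 0
u3 = 0 XNOR 0 = 1
u4 = 1 NOR 0 = 0
u5 = NOT 0 = 1

1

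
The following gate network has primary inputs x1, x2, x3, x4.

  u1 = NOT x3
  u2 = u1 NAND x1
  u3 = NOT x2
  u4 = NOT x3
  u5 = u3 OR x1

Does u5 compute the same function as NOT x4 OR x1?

u3 = NOT x2
u5 = u3 OR x1 = NOT x2 OR x1
At x1=0, x2=0, x3=0, x4=1: circuit gives 1, formula gives 0.

No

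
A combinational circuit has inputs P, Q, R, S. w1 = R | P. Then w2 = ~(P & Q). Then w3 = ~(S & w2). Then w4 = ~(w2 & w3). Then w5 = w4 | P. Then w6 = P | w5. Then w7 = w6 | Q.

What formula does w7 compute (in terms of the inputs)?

w2 = ~(P & Q)
w3 = ~(S & w2) = ~(S & (~(P & Q)))
w4 = ~(w2 & w3) = ~((~(P & Q)) & (~(S & (~(P & Q)))))
w5 = w4 | P = (~((~(P & Q)) & (~(S & (~(P & Q)))))) | P
w6 = P | w5 = P | ((~((~(P & Q)) & (~(S & (~(P & Q)))))) | P)
w7 = w6 | Q = (P | ((~((~(P & Q)) & (~(S & (~(P & Q)))))) | P)) | Q

(P | ((~((~(P & Q)) & (~(S & (~(P & Q)))))) | P)) | Q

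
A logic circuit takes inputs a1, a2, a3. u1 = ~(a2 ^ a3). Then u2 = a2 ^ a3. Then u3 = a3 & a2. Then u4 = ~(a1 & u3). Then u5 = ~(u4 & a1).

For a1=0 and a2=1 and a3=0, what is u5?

u3 = 0 & 1 = 0
u4 = ~(0 & 0) = 1
u5 = ~(1 & 0) = 1

1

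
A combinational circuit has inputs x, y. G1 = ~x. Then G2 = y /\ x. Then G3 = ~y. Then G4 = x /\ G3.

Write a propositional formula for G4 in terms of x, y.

G3 = ~y
G4 = x /\ G3 = x /\ ~y

x /\ ~y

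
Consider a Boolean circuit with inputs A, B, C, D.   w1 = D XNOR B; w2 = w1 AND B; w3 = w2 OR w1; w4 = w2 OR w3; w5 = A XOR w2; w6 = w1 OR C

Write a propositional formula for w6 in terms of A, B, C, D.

(D XNOR B) OR C

w1 = D XNOR B
w6 = w1 OR C = (D XNOR B) OR C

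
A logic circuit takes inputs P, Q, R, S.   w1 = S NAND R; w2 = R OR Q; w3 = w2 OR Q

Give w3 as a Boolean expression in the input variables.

w2 = R OR Q
w3 = w2 OR Q = (R OR Q) OR Q

(R OR Q) OR Q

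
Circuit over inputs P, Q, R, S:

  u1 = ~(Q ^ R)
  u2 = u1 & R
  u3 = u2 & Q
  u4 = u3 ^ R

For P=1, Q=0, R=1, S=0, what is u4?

u1 = ~(0 ^ 1) = 0
u2 = 0 & 1 = 0
u3 = 0 & 0 = 0
u4 = 0 ^ 1 = 1

1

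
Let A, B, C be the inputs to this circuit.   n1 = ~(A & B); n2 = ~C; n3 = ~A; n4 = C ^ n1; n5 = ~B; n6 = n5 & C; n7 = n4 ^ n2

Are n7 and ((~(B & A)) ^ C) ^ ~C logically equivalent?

Yes

n1 = ~(A & B)
n2 = ~C
n4 = C ^ n1 = C ^ (~(A & B))
n7 = n4 ^ n2 = (C ^ (~(A & B))) ^ ~C
At A=0, B=0, C=0: circuit gives 0, formula gives 0.
At A=1, B=1, C=0: circuit gives 1, formula gives 1.
Agrees on all 8 inputs.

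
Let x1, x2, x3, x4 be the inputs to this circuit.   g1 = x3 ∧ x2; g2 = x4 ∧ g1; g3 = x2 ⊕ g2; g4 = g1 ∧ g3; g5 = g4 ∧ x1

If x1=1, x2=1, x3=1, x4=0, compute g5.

1

g1 = 1 ∧ 1 = 1
g2 = 0 ∧ 1 = 0
g3 = 1 ⊕ 0 = 1
g4 = 1 ∧ 1 = 1
g5 = 1 ∧ 1 = 1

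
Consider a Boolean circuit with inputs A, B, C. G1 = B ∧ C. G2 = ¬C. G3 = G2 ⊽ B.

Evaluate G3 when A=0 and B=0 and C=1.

1

G2 = ¬1 = 0
G3 = 0 ⊽ 0 = 1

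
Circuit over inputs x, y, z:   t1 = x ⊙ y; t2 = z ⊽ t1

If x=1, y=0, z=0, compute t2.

1

t1 = 1 ⊙ 0 = 0
t2 = 0 ⊽ 0 = 1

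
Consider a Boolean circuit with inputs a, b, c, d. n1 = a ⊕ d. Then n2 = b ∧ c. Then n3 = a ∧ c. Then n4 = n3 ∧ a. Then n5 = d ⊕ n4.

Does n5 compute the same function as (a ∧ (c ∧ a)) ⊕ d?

Yes

n3 = a ∧ c
n4 = n3 ∧ a = (a ∧ c) ∧ a
n5 = d ⊕ n4 = d ⊕ ((a ∧ c) ∧ a)
At a=0, b=0, c=0, d=0: circuit gives 0, formula gives 0.
At a=0, b=0, c=0, d=1: circuit gives 1, formula gives 1.
Agrees on all 16 inputs.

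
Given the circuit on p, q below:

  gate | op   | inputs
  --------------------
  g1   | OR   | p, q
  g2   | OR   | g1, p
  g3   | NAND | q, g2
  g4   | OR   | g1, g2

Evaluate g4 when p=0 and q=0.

0

g1 = 0 OR 0 = 0
g2 = 0 OR 0 = 0
g4 = 0 OR 0 = 0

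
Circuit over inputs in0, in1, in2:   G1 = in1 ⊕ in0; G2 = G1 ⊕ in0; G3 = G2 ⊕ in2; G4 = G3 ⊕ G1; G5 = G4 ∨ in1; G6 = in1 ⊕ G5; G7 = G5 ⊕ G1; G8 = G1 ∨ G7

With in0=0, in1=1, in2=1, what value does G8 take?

G1 = 1 ⊕ 0 = 1
G2 = 1 ⊕ 0 = 1
G3 = 1 ⊕ 1 = 0
G4 = 0 ⊕ 1 = 1
G5 = 1 ∨ 1 = 1
G7 = 1 ⊕ 1 = 0
G8 = 1 ∨ 0 = 1

1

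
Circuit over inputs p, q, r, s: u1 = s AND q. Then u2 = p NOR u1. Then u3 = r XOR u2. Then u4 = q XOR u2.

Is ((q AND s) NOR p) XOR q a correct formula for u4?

Yes

u1 = s AND q
u2 = p NOR u1 = p NOR (s AND q)
u4 = q XOR u2 = q XOR (p NOR (s AND q))
At p=0, q=1, r=0, s=0: circuit gives 0, formula gives 0.
At p=0, q=0, r=0, s=0: circuit gives 1, formula gives 1.
Agrees on all 16 inputs.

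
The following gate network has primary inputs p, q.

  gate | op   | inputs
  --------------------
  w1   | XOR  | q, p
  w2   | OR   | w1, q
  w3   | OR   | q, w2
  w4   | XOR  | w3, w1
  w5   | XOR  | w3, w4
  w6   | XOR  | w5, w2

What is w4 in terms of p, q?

w1 = q XOR p
w2 = w1 OR q = (q XOR p) OR q
w3 = q OR w2 = q OR ((q XOR p) OR q)
w4 = w3 XOR w1 = (q OR ((q XOR p) OR q)) XOR (q XOR p)

(q OR ((q XOR p) OR q)) XOR (q XOR p)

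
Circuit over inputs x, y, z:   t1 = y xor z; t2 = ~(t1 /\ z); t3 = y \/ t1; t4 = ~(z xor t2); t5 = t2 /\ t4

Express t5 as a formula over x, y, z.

t1 = y xor z
t2 = ~(t1 /\ z) = ~((y xor z) /\ z)
t4 = ~(z xor t2) = ~(z xor (~((y xor z) /\ z)))
t5 = t2 /\ t4 = (~((y xor z) /\ z)) /\ (~(z xor (~((y xor z) /\ z))))

(~((y xor z) /\ z)) /\ (~(z xor (~((y xor z) /\ z))))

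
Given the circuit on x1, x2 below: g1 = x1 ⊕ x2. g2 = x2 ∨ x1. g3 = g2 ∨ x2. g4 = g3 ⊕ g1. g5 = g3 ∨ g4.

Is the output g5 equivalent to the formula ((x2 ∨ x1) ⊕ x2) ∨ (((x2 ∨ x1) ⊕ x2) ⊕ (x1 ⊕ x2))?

g1 = x1 ⊕ x2
g2 = x2 ∨ x1
g3 = g2 ∨ x2 = (x2 ∨ x1) ∨ x2
g4 = g3 ⊕ g1 = ((x2 ∨ x1) ∨ x2) ⊕ (x1 ⊕ x2)
g5 = g3 ∨ g4 = ((x2 ∨ x1) ∨ x2) ∨ (((x2 ∨ x1) ∨ x2) ⊕ (x1 ⊕ x2))
At x1=1, x2=1: circuit gives 1, formula gives 0.

No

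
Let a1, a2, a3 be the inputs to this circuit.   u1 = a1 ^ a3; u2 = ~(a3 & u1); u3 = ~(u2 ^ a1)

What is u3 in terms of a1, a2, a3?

~((~(a3 & (a1 ^ a3))) ^ a1)

u1 = a1 ^ a3
u2 = ~(a3 & u1) = ~(a3 & (a1 ^ a3))
u3 = ~(u2 ^ a1) = ~((~(a3 & (a1 ^ a3))) ^ a1)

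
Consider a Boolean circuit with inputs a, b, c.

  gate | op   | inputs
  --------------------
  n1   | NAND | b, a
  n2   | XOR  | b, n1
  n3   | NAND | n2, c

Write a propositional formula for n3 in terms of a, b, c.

n1 = b NAND a
n2 = b XOR n1 = b XOR (b NAND a)
n3 = n2 NAND c = (b XOR (b NAND a)) NAND c

(b XOR (b NAND a)) NAND c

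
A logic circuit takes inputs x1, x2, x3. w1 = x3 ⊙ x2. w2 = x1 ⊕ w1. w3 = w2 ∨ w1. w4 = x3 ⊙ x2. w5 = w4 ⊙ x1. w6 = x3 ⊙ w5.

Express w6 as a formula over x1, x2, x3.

x3 ⊙ ((x3 ⊙ x2) ⊙ x1)

w4 = x3 ⊙ x2
w5 = w4 ⊙ x1 = (x3 ⊙ x2) ⊙ x1
w6 = x3 ⊙ w5 = x3 ⊙ ((x3 ⊙ x2) ⊙ x1)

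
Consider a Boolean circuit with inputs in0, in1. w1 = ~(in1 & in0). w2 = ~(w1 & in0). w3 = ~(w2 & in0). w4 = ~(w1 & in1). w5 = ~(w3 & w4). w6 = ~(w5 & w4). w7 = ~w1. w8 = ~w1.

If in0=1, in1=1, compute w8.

1

w1 = ~(1 & 1) = 0
w8 = ~0 = 1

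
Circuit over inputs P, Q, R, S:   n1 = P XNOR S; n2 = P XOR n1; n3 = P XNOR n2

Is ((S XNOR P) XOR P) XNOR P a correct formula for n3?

n1 = P XNOR S
n2 = P XOR n1 = P XOR (P XNOR S)
n3 = P XNOR n2 = P XNOR (P XOR (P XNOR S))
At P=0, Q=0, R=0, S=0: circuit gives 0, formula gives 0.
At P=0, Q=0, R=0, S=1: circuit gives 1, formula gives 1.
Agrees on all 16 inputs.

Yes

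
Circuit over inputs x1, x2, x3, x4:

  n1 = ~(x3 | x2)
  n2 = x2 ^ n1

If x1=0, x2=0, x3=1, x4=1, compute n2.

n1 = ~(1 | 0) = 0
n2 = 0 ^ 0 = 0

0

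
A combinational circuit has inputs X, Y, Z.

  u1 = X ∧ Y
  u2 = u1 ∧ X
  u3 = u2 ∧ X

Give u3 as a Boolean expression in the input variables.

((X ∧ Y) ∧ X) ∧ X

u1 = X ∧ Y
u2 = u1 ∧ X = (X ∧ Y) ∧ X
u3 = u2 ∧ X = ((X ∧ Y) ∧ X) ∧ X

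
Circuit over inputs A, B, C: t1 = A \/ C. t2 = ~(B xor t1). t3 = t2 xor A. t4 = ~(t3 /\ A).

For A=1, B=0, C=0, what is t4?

t1 = 1 \/ 0 = 1
t2 = ~(0 xor 1) = 0
t3 = 0 xor 1 = 1
t4 = ~(1 /\ 1) = 0

0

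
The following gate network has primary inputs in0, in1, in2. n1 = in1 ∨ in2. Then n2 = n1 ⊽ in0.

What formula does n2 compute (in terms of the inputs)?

(in1 ∨ in2) ⊽ in0

n1 = in1 ∨ in2
n2 = n1 ⊽ in0 = (in1 ∨ in2) ⊽ in0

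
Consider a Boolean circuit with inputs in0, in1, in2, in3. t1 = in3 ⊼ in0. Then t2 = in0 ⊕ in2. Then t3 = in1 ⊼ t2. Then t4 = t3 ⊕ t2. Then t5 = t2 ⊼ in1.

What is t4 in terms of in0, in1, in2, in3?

t2 = in0 ⊕ in2
t3 = in1 ⊼ t2 = in1 ⊼ (in0 ⊕ in2)
t4 = t3 ⊕ t2 = (in1 ⊼ (in0 ⊕ in2)) ⊕ (in0 ⊕ in2)

(in1 ⊼ (in0 ⊕ in2)) ⊕ (in0 ⊕ in2)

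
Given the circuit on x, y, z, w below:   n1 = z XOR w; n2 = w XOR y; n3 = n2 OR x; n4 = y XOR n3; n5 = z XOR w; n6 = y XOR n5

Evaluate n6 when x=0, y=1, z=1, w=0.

0

n5 = 1 XOR 0 = 1
n6 = 1 XOR 1 = 0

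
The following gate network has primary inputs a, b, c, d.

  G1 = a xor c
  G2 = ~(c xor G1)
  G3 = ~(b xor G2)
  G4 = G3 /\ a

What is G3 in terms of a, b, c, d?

G1 = a xor c
G2 = ~(c xor G1) = ~(c xor (a xor c))
G3 = ~(b xor G2) = ~(b xor (~(c xor (a xor c))))

~(b xor (~(c xor (a xor c))))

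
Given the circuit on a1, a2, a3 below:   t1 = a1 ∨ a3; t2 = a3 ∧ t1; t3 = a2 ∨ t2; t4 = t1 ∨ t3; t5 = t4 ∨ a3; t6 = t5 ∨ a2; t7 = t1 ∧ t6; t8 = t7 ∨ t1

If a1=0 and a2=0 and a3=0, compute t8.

t1 = 0 ∨ 0 = 0
t2 = 0 ∧ 0 = 0
t3 = 0 ∨ 0 = 0
t4 = 0 ∨ 0 = 0
t5 = 0 ∨ 0 = 0
t6 = 0 ∨ 0 = 0
t7 = 0 ∧ 0 = 0
t8 = 0 ∨ 0 = 0

0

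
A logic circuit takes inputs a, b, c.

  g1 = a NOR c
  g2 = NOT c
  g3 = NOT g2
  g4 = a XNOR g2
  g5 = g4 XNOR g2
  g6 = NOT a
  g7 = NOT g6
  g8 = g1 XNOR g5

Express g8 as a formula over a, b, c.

(a NOR c) XNOR ((a XNOR NOT c) XNOR NOT c)

g1 = a NOR c
g2 = NOT c
g4 = a XNOR g2 = a XNOR NOT c
g5 = g4 XNOR g2 = (a XNOR NOT c) XNOR NOT c
g8 = g1 XNOR g5 = (a NOR c) XNOR ((a XNOR NOT c) XNOR NOT c)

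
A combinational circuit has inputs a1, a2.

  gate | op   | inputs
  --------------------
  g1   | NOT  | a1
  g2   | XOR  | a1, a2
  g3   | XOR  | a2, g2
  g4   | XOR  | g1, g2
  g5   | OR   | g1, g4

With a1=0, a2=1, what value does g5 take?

g1 = NOT 0 = 1
g2 = 0 XOR 1 = 1
g4 = 1 XOR 1 = 0
g5 = 1 OR 0 = 1

1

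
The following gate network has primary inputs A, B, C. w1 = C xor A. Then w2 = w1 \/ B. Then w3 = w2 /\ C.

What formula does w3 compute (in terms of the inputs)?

w1 = C xor A
w2 = w1 \/ B = (C xor A) \/ B
w3 = w2 /\ C = ((C xor A) \/ B) /\ C

((C xor A) \/ B) /\ C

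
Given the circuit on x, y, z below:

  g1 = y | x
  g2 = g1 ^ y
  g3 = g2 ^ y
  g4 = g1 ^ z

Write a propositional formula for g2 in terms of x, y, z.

(y | x) ^ y

g1 = y | x
g2 = g1 ^ y = (y | x) ^ y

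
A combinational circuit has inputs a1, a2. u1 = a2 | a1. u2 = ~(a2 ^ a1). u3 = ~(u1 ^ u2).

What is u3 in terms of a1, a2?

u1 = a2 | a1
u2 = ~(a2 ^ a1)
u3 = ~(u1 ^ u2) = ~((a2 | a1) ^ (~(a2 ^ a1)))

~((a2 | a1) ^ (~(a2 ^ a1)))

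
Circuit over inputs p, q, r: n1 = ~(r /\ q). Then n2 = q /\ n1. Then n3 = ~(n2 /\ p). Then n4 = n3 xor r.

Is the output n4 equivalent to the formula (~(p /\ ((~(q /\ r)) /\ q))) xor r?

n1 = ~(r /\ q)
n2 = q /\ n1 = q /\ (~(r /\ q))
n3 = ~(n2 /\ p) = ~((q /\ (~(r /\ q))) /\ p)
n4 = n3 xor r = (~((q /\ (~(r /\ q))) /\ p)) xor r
At p=0, q=0, r=1: circuit gives 0, formula gives 0.
At p=0, q=0, r=0: circuit gives 1, formula gives 1.
Agrees on all 8 inputs.

Yes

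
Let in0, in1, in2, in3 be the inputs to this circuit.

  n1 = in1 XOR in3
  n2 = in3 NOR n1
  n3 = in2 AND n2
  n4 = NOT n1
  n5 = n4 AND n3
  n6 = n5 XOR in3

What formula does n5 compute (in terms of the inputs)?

n1 = in1 XOR in3
n2 = in3 NOR n1 = in3 NOR (in1 XOR in3)
n3 = in2 AND n2 = in2 AND (in3 NOR (in1 XOR in3))
n4 = NOT n1 = NOT (in1 XOR in3)
n5 = n4 AND n3 = NOT (in1 XOR in3) AND (in2 AND (in3 NOR (in1 XOR in3)))

NOT (in1 XOR in3) AND (in2 AND (in3 NOR (in1 XOR in3)))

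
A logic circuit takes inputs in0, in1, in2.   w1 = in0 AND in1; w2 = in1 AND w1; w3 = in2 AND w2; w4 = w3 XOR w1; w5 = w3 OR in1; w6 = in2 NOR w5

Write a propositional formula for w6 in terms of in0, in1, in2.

in2 NOR ((in2 AND (in1 AND (in0 AND in1))) OR in1)

w1 = in0 AND in1
w2 = in1 AND w1 = in1 AND (in0 AND in1)
w3 = in2 AND w2 = in2 AND (in1 AND (in0 AND in1))
w5 = w3 OR in1 = (in2 AND (in1 AND (in0 AND in1))) OR in1
w6 = in2 NOR w5 = in2 NOR ((in2 AND (in1 AND (in0 AND in1))) OR in1)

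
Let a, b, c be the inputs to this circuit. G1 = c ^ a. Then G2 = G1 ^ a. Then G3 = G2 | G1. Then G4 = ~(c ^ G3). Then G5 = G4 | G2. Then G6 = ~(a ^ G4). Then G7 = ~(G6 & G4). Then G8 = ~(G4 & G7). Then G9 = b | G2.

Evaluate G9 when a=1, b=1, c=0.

1

G1 = 0 ^ 1 = 1
G2 = 1 ^ 1 = 0
G9 = 1 | 0 = 1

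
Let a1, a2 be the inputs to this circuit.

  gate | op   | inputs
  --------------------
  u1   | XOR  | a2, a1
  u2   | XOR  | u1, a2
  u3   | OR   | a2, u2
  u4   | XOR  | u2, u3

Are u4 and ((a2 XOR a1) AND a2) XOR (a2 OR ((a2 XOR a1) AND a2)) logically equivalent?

No

u1 = a2 XOR a1
u2 = u1 XOR a2 = (a2 XOR a1) XOR a2
u3 = a2 OR u2 = a2 OR ((a2 XOR a1) XOR a2)
u4 = u2 XOR u3 = ((a2 XOR a1) XOR a2) XOR (a2 OR ((a2 XOR a1) XOR a2))
At a1=0, a2=1: circuit gives 1, formula gives 0.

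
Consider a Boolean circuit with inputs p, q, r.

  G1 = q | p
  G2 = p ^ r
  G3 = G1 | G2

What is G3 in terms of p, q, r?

(q | p) | (p ^ r)

G1 = q | p
G2 = p ^ r
G3 = G1 | G2 = (q | p) | (p ^ r)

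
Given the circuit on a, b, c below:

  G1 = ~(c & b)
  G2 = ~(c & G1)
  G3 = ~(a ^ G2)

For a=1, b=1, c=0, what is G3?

1

G1 = ~(0 & 1) = 1
G2 = ~(0 & 1) = 1
G3 = ~(1 ^ 1) = 1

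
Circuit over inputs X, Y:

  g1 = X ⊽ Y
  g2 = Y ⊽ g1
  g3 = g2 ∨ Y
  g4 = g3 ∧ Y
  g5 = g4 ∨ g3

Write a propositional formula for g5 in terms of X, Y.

g1 = X ⊽ Y
g2 = Y ⊽ g1 = Y ⊽ (X ⊽ Y)
g3 = g2 ∨ Y = (Y ⊽ (X ⊽ Y)) ∨ Y
g4 = g3 ∧ Y = ((Y ⊽ (X ⊽ Y)) ∨ Y) ∧ Y
g5 = g4 ∨ g3 = (((Y ⊽ (X ⊽ Y)) ∨ Y) ∧ Y) ∨ ((Y ⊽ (X ⊽ Y)) ∨ Y)

(((Y ⊽ (X ⊽ Y)) ∨ Y) ∧ Y) ∨ ((Y ⊽ (X ⊽ Y)) ∨ Y)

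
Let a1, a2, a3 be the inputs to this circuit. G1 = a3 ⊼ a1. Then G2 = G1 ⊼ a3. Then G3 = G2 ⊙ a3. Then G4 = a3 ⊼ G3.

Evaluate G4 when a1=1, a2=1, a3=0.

1

G1 = 0 ⊼ 1 = 1
G2 = 1 ⊼ 0 = 1
G3 = 1 ⊙ 0 = 0
G4 = 0 ⊼ 0 = 1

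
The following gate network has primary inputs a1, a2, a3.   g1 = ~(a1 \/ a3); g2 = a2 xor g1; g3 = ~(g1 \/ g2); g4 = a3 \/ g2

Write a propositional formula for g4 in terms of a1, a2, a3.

g1 = ~(a1 \/ a3)
g2 = a2 xor g1 = a2 xor (~(a1 \/ a3))
g4 = a3 \/ g2 = a3 \/ (a2 xor (~(a1 \/ a3)))

a3 \/ (a2 xor (~(a1 \/ a3)))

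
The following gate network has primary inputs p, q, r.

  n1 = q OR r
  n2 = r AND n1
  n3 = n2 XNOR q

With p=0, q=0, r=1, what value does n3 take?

n1 = 0 OR 1 = 1
n2 = 1 AND 1 = 1
n3 = 1 XNOR 0 = 0

0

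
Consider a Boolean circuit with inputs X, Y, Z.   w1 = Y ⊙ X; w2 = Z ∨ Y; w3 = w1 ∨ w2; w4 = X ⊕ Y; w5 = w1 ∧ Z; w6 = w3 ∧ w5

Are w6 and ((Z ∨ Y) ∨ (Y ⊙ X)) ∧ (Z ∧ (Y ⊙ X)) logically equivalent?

Yes

w1 = Y ⊙ X
w2 = Z ∨ Y
w3 = w1 ∨ w2 = (Y ⊙ X) ∨ (Z ∨ Y)
w5 = w1 ∧ Z = (Y ⊙ X) ∧ Z
w6 = w3 ∧ w5 = ((Y ⊙ X) ∨ (Z ∨ Y)) ∧ ((Y ⊙ X) ∧ Z)
At X=0, Y=0, Z=0: circuit gives 0, formula gives 0.
At X=0, Y=0, Z=1: circuit gives 1, formula gives 1.
Agrees on all 8 inputs.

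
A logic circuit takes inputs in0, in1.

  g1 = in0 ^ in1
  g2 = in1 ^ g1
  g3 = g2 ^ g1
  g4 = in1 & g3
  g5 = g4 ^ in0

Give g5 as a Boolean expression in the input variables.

g1 = in0 ^ in1
g2 = in1 ^ g1 = in1 ^ (in0 ^ in1)
g3 = g2 ^ g1 = (in1 ^ (in0 ^ in1)) ^ (in0 ^ in1)
g4 = in1 & g3 = in1 & ((in1 ^ (in0 ^ in1)) ^ (in0 ^ in1))
g5 = g4 ^ in0 = (in1 & ((in1 ^ (in0 ^ in1)) ^ (in0 ^ in1))) ^ in0

(in1 & ((in1 ^ (in0 ^ in1)) ^ (in0 ^ in1))) ^ in0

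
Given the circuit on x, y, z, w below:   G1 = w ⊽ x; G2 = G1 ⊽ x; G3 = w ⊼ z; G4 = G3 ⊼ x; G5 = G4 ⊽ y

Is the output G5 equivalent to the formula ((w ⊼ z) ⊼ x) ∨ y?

G3 = w ⊼ z
G4 = G3 ⊼ x = (w ⊼ z) ⊼ x
G5 = G4 ⊽ y = ((w ⊼ z) ⊼ x) ⊽ y
At x=0, y=0, z=0, w=0: circuit gives 0, formula gives 1.

No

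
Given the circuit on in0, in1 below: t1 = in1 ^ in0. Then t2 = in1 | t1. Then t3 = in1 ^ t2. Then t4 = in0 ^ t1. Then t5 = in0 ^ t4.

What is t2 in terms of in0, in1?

t1 = in1 ^ in0
t2 = in1 | t1 = in1 | (in1 ^ in0)

in1 | (in1 ^ in0)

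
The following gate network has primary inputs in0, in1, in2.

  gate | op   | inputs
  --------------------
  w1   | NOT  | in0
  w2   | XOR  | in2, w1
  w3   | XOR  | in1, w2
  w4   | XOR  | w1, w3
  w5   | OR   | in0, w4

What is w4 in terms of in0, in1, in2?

w1 = NOT in0
w2 = in2 XOR w1 = in2 XOR NOT in0
w3 = in1 XOR w2 = in1 XOR (in2 XOR NOT in0)
w4 = w1 XOR w3 = NOT in0 XOR (in1 XOR (in2 XOR NOT in0))

NOT in0 XOR (in1 XOR (in2 XOR NOT in0))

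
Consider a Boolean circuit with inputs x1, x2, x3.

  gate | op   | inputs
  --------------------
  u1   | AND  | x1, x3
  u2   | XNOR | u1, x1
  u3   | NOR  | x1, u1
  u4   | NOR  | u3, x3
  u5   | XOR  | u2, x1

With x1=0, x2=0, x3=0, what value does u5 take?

1

u1 = 0 AND 0 = 0
u2 = 0 XNOR 0 = 1
u5 = 1 XOR 0 = 1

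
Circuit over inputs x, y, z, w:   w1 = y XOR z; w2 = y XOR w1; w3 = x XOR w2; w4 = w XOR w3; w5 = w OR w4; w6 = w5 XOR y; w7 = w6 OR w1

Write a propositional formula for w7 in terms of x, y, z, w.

w1 = y XOR z
w2 = y XOR w1 = y XOR (y XOR z)
w3 = x XOR w2 = x XOR (y XOR (y XOR z))
w4 = w XOR w3 = w XOR (x XOR (y XOR (y XOR z)))
w5 = w OR w4 = w OR (w XOR (x XOR (y XOR (y XOR z))))
w6 = w5 XOR y = (w OR (w XOR (x XOR (y XOR (y XOR z))))) XOR y
w7 = w6 OR w1 = ((w OR (w XOR (x XOR (y XOR (y XOR z))))) XOR y) OR (y XOR z)

((w OR (w XOR (x XOR (y XOR (y XOR z))))) XOR y) OR (y XOR z)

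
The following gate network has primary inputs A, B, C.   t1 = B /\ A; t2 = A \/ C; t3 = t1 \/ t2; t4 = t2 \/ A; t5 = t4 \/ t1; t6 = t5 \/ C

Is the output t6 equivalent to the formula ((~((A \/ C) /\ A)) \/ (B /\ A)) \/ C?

No

t1 = B /\ A
t2 = A \/ C
t4 = t2 \/ A = (A \/ C) \/ A
t5 = t4 \/ t1 = ((A \/ C) \/ A) \/ (B /\ A)
t6 = t5 \/ C = (((A \/ C) \/ A) \/ (B /\ A)) \/ C
At A=0, B=0, C=0: circuit gives 0, formula gives 1.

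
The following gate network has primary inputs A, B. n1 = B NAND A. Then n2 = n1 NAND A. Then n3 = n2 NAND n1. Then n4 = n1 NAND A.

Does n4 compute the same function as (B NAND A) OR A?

No

n1 = B NAND A
n4 = n1 NAND A = (B NAND A) NAND A
At A=1, B=0: circuit gives 0, formula gives 1.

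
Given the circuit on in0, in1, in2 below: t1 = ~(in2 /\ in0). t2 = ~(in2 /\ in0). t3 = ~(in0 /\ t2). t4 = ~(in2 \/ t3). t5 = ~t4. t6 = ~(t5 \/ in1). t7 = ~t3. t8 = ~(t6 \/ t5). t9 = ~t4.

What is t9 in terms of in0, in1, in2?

~(~(in2 \/ (~(in0 /\ (~(in2 /\ in0))))))

t2 = ~(in2 /\ in0)
t3 = ~(in0 /\ t2) = ~(in0 /\ (~(in2 /\ in0)))
t4 = ~(in2 \/ t3) = ~(in2 \/ (~(in0 /\ (~(in2 /\ in0)))))
t9 = ~t4 = ~(~(in2 \/ (~(in0 /\ (~(in2 /\ in0))))))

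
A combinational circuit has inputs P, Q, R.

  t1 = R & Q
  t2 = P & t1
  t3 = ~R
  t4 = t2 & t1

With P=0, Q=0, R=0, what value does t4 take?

t1 = 0 & 0 = 0
t2 = 0 & 0 = 0
t4 = 0 & 0 = 0

0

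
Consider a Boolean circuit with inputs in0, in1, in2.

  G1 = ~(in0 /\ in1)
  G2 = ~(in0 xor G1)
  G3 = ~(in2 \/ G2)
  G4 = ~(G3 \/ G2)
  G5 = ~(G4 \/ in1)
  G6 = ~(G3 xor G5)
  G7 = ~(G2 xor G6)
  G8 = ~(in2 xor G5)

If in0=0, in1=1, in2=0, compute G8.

G1 = ~(0 /\ 1) = 1
G2 = ~(0 xor 1) = 0
G3 = ~(0 \/ 0) = 1
G4 = ~(1 \/ 0) = 0
G5 = ~(0 \/ 1) = 0
G8 = ~(0 xor 0) = 1

1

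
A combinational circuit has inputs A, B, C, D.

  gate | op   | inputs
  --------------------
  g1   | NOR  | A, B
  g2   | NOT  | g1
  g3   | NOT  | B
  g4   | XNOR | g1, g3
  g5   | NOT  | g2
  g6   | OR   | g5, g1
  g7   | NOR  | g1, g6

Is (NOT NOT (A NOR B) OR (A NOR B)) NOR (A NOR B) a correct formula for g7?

g1 = A NOR B
g2 = NOT g1 = NOT (A NOR B)
g5 = NOT g2 = NOT NOT (A NOR B)
g6 = g5 OR g1 = NOT NOT (A NOR B) OR (A NOR B)
g7 = g1 NOR g6 = (A NOR B) NOR (NOT NOT (A NOR B) OR (A NOR B))
At A=0, B=0, C=0, D=0: circuit gives 0, formula gives 0.
At A=0, B=1, C=0, D=0: circuit gives 1, formula gives 1.
Agrees on all 16 inputs.

Yes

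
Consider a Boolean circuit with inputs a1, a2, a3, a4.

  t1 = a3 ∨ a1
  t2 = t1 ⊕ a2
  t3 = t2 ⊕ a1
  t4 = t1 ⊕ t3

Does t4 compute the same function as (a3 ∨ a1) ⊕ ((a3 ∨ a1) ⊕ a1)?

t1 = a3 ∨ a1
t2 = t1 ⊕ a2 = (a3 ∨ a1) ⊕ a2
t3 = t2 ⊕ a1 = ((a3 ∨ a1) ⊕ a2) ⊕ a1
t4 = t1 ⊕ t3 = (a3 ∨ a1) ⊕ (((a3 ∨ a1) ⊕ a2) ⊕ a1)
At a1=0, a2=1, a3=0, a4=0: circuit gives 1, formula gives 0.

No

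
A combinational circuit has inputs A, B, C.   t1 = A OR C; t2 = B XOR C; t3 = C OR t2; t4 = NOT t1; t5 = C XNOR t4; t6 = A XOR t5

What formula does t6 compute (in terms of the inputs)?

t1 = A OR C
t4 = NOT t1 = NOT (A OR C)
t5 = C XNOR t4 = C XNOR NOT (A OR C)
t6 = A XOR t5 = A XOR (C XNOR NOT (A OR C))

A XOR (C XNOR NOT (A OR C))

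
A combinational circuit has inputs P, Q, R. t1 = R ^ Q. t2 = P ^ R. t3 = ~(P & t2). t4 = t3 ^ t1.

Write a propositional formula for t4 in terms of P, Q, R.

(~(P & (P ^ R))) ^ (R ^ Q)

t1 = R ^ Q
t2 = P ^ R
t3 = ~(P & t2) = ~(P & (P ^ R))
t4 = t3 ^ t1 = (~(P & (P ^ R))) ^ (R ^ Q)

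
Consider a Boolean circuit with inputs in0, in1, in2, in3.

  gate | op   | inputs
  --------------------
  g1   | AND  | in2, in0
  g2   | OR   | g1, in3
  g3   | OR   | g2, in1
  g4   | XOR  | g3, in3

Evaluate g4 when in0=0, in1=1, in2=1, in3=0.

g1 = 1 AND 0 = 0
g2 = 0 OR 0 = 0
g3 = 0 OR 1 = 1
g4 = 1 XOR 0 = 1

1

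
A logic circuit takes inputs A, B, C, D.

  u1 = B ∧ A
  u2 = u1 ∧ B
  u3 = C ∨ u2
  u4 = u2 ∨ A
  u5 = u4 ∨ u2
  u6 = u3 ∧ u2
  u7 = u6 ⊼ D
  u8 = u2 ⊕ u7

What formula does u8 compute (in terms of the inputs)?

((B ∧ A) ∧ B) ⊕ (((C ∨ ((B ∧ A) ∧ B)) ∧ ((B ∧ A) ∧ B)) ⊼ D)

u1 = B ∧ A
u2 = u1 ∧ B = (B ∧ A) ∧ B
u3 = C ∨ u2 = C ∨ ((B ∧ A) ∧ B)
u6 = u3 ∧ u2 = (C ∨ ((B ∧ A) ∧ B)) ∧ ((B ∧ A) ∧ B)
u7 = u6 ⊼ D = ((C ∨ ((B ∧ A) ∧ B)) ∧ ((B ∧ A) ∧ B)) ⊼ D
u8 = u2 ⊕ u7 = ((B ∧ A) ∧ B) ⊕ (((C ∨ ((B ∧ A) ∧ B)) ∧ ((B ∧ A) ∧ B)) ⊼ D)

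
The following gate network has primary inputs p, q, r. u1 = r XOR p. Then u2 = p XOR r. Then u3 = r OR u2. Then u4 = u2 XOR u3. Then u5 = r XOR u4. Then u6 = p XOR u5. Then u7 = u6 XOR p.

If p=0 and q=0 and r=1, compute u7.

u2 = 0 XOR 1 = 1
u3 = 1 OR 1 = 1
u4 = 1 XOR 1 = 0
u5 = 1 XOR 0 = 1
u6 = 0 XOR 1 = 1
u7 = 1 XOR 0 = 1

1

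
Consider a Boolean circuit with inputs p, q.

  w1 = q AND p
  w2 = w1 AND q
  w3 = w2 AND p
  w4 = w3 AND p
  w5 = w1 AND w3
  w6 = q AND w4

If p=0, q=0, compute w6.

w1 = 0 AND 0 = 0
w2 = 0 AND 0 = 0
w3 = 0 AND 0 = 0
w4 = 0 AND 0 = 0
w6 = 0 AND 0 = 0

0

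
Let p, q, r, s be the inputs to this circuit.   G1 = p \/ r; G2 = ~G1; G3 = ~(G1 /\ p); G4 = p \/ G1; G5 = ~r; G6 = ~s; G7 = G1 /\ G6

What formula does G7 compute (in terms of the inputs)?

G1 = p \/ r
G6 = ~s
G7 = G1 /\ G6 = (p \/ r) /\ ~s

(p \/ r) /\ ~s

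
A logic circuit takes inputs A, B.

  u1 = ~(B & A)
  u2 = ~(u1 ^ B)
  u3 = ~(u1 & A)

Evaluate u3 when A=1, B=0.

0

u1 = ~(0 & 1) = 1
u3 = ~(1 & 1) = 0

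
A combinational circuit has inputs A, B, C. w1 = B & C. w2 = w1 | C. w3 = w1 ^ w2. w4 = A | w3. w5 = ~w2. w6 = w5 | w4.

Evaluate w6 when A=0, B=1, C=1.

0

w1 = 1 & 1 = 1
w2 = 1 | 1 = 1
w3 = 1 ^ 1 = 0
w4 = 0 | 0 = 0
w5 = ~1 = 0
w6 = 0 | 0 = 0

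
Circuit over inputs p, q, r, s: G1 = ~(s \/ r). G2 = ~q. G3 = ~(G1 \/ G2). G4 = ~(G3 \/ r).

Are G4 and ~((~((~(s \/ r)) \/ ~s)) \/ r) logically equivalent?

No

G1 = ~(s \/ r)
G2 = ~q
G3 = ~(G1 \/ G2) = ~((~(s \/ r)) \/ ~q)
G4 = ~(G3 \/ r) = ~((~((~(s \/ r)) \/ ~q)) \/ r)
At p=0, q=0, r=0, s=1: circuit gives 1, formula gives 0.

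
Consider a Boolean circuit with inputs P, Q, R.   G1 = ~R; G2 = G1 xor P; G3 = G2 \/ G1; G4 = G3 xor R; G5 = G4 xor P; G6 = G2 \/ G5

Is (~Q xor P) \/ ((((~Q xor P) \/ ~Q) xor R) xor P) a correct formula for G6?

G1 = ~R
G2 = G1 xor P = ~R xor P
G3 = G2 \/ G1 = (~R xor P) \/ ~R
G4 = G3 xor R = ((~R xor P) \/ ~R) xor R
G5 = G4 xor P = (((~R xor P) \/ ~R) xor R) xor P
G6 = G2 \/ G5 = (~R xor P) \/ ((((~R xor P) \/ ~R) xor R) xor P)
At P=0, Q=1, R=0: circuit gives 1, formula gives 0.

No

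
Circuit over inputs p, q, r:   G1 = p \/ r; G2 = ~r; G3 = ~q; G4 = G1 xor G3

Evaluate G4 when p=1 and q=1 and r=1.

1

G1 = 1 \/ 1 = 1
G3 = ~1 = 0
G4 = 1 xor 0 = 1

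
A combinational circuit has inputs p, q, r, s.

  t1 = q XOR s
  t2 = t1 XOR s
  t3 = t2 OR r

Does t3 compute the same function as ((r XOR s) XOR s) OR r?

t1 = q XOR s
t2 = t1 XOR s = (q XOR s) XOR s
t3 = t2 OR r = ((q XOR s) XOR s) OR r
At p=0, q=1, r=0, s=0: circuit gives 1, formula gives 0.

No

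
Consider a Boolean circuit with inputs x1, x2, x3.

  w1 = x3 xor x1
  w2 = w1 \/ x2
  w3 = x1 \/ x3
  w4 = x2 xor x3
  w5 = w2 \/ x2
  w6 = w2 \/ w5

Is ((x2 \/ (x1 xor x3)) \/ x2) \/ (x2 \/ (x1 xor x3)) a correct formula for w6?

w1 = x3 xor x1
w2 = w1 \/ x2 = (x3 xor x1) \/ x2
w5 = w2 \/ x2 = ((x3 xor x1) \/ x2) \/ x2
w6 = w2 \/ w5 = ((x3 xor x1) \/ x2) \/ (((x3 xor x1) \/ x2) \/ x2)
At x1=0, x2=0, x3=0: circuit gives 0, formula gives 0.
At x1=0, x2=0, x3=1: circuit gives 1, formula gives 1.
Agrees on all 8 inputs.

Yes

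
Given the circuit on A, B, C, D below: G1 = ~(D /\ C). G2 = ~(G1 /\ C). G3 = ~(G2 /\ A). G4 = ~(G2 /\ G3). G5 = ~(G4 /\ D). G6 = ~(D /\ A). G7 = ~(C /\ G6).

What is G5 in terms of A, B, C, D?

~((~((~((~(D /\ C)) /\ C)) /\ (~((~((~(D /\ C)) /\ C)) /\ A)))) /\ D)

G1 = ~(D /\ C)
G2 = ~(G1 /\ C) = ~((~(D /\ C)) /\ C)
G3 = ~(G2 /\ A) = ~((~((~(D /\ C)) /\ C)) /\ A)
G4 = ~(G2 /\ G3) = ~((~((~(D /\ C)) /\ C)) /\ (~((~((~(D /\ C)) /\ C)) /\ A)))
G5 = ~(G4 /\ D) = ~((~((~((~(D /\ C)) /\ C)) /\ (~((~((~(D /\ C)) /\ C)) /\ A)))) /\ D)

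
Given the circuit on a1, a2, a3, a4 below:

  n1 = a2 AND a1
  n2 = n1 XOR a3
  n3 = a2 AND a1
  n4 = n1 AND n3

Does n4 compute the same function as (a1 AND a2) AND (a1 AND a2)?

Yes

n1 = a2 AND a1
n3 = a2 AND a1
n4 = n1 AND n3 = (a2 AND a1) AND (a2 AND a1)
At a1=0, a2=0, a3=0, a4=0: circuit gives 0, formula gives 0.
At a1=1, a2=1, a3=0, a4=0: circuit gives 1, formula gives 1.
Agrees on all 16 inputs.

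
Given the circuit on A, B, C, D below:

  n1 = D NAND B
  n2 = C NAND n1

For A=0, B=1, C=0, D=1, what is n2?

1

n1 = 1 NAND 1 = 0
n2 = 0 NAND 0 = 1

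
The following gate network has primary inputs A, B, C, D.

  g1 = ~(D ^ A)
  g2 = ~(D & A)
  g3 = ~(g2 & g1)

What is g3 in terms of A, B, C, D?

~((~(D & A)) & (~(D ^ A)))

g1 = ~(D ^ A)
g2 = ~(D & A)
g3 = ~(g2 & g1) = ~((~(D & A)) & (~(D ^ A)))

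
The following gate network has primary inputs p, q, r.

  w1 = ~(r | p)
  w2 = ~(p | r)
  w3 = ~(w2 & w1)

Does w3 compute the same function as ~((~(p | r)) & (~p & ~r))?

Yes

w1 = ~(r | p)
w2 = ~(p | r)
w3 = ~(w2 & w1) = ~((~(p | r)) & (~(r | p)))
At p=0, q=0, r=0: circuit gives 0, formula gives 0.
At p=0, q=0, r=1: circuit gives 1, formula gives 1.
Agrees on all 8 inputs.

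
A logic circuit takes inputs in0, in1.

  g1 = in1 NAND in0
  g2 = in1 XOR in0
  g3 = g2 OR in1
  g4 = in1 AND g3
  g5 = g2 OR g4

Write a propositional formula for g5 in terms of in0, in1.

g2 = in1 XOR in0
g3 = g2 OR in1 = (in1 XOR in0) OR in1
g4 = in1 AND g3 = in1 AND ((in1 XOR in0) OR in1)
g5 = g2 OR g4 = (in1 XOR in0) OR (in1 AND ((in1 XOR in0) OR in1))

(in1 XOR in0) OR (in1 AND ((in1 XOR in0) OR in1))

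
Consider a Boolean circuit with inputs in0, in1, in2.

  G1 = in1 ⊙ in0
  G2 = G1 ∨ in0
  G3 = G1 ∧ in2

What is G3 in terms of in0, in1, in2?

G1 = in1 ⊙ in0
G3 = G1 ∧ in2 = (in1 ⊙ in0) ∧ in2

(in1 ⊙ in0) ∧ in2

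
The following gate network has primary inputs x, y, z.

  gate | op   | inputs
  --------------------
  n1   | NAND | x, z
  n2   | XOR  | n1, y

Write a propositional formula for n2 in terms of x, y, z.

(x NAND z) XOR y

n1 = x NAND z
n2 = n1 XOR y = (x NAND z) XOR y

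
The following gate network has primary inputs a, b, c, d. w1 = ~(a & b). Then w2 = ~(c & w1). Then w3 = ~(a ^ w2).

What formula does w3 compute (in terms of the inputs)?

~(a ^ (~(c & (~(a & b)))))

w1 = ~(a & b)
w2 = ~(c & w1) = ~(c & (~(a & b)))
w3 = ~(a ^ w2) = ~(a ^ (~(c & (~(a & b)))))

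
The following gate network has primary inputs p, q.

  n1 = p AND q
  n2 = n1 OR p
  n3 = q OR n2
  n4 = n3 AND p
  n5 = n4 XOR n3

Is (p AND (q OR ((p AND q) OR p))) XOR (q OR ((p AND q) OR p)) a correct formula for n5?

n1 = p AND q
n2 = n1 OR p = (p AND q) OR p
n3 = q OR n2 = q OR ((p AND q) OR p)
n4 = n3 AND p = (q OR ((p AND q) OR p)) AND p
n5 = n4 XOR n3 = ((q OR ((p AND q) OR p)) AND p) XOR (q OR ((p AND q) OR p))
At p=0, q=0: circuit gives 0, formula gives 0.
At p=0, q=1: circuit gives 1, formula gives 1.
Agrees on all 4 inputs.

Yes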